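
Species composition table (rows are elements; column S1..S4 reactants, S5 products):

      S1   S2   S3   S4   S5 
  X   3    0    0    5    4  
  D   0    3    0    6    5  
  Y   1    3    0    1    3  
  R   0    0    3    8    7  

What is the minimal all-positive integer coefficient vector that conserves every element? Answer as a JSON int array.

Coefficients: [3, 4, 6, 3, 6]

X: 3·3+4·0+6·0+3·5 = 24 | 6·4 = 24
D: 3·0+4·3+6·0+3·6 = 30 | 6·5 = 30
Y: 3·1+4·3+6·0+3·1 = 18 | 6·3 = 18
R: 3·0+4·0+6·3+3·8 = 42 | 6·7 = 42
gcd(3,4,6,3,6) = 1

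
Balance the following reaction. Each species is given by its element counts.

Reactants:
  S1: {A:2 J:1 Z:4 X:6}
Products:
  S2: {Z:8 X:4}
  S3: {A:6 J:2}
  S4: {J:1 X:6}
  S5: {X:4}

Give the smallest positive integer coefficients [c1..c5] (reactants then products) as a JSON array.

A: 6·2 = 12 | 3·0+2·6+2·0+3·0 = 12
J: 6·1 = 6 | 3·0+2·2+2·1+3·0 = 6
Z: 6·4 = 24 | 3·8+2·0+2·0+3·0 = 24
X: 6·6 = 36 | 3·4+2·0+2·6+3·4 = 36
gcd(6,3,2,2,3) = 1

Coefficients: [6, 3, 2, 2, 3]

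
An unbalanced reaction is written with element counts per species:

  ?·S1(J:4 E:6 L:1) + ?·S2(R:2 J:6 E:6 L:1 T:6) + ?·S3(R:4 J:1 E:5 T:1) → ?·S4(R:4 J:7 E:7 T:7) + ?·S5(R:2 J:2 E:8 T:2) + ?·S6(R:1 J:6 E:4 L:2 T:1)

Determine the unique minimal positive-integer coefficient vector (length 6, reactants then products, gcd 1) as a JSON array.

R: 5·0+3·2+3·4 = 18 | 1·4+5·2+4·1 = 18
J: 5·4+3·6+3·1 = 41 | 1·7+5·2+4·6 = 41
E: 5·6+3·6+3·5 = 63 | 1·7+5·8+4·4 = 63
L: 5·1+3·1+3·0 = 8 | 1·0+5·0+4·2 = 8
T: 5·0+3·6+3·1 = 21 | 1·7+5·2+4·1 = 21
gcd(5,3,3,1,5,4) = 1

Coefficients: [5, 3, 3, 1, 5, 4]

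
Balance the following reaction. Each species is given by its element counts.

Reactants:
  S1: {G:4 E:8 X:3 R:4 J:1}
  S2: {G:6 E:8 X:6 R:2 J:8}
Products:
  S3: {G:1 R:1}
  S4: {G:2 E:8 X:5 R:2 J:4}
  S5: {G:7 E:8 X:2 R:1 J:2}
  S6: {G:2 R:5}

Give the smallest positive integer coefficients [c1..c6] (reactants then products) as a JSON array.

Coefficients: [6, 3, 5, 6, 3, 2]

G: 6·4+3·6 = 42 | 5·1+6·2+3·7+2·2 = 42
E: 6·8+3·8 = 72 | 5·0+6·8+3·8+2·0 = 72
X: 6·3+3·6 = 36 | 5·0+6·5+3·2+2·0 = 36
R: 6·4+3·2 = 30 | 5·1+6·2+3·1+2·5 = 30
J: 6·1+3·8 = 30 | 5·0+6·4+3·2+2·0 = 30
gcd(6,3,5,6,3,2) = 1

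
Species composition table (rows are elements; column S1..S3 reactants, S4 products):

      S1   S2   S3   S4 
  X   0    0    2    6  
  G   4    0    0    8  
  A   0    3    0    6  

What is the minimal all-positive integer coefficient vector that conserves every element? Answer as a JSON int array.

Coefficients: [2, 2, 3, 1]

X: 2·0+2·0+3·2 = 6 | 1·6 = 6
G: 2·4+2·0+3·0 = 8 | 1·8 = 8
A: 2·0+2·3+3·0 = 6 | 1·6 = 6
gcd(2,2,3,1) = 1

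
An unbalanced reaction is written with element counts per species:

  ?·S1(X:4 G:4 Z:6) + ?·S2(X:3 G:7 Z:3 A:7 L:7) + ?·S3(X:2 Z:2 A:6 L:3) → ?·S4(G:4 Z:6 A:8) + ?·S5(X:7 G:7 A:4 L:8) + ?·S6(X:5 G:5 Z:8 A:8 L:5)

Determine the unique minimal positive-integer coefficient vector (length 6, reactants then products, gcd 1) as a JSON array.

Coefficients: [5, 4, 6, 1, 2, 6]

X: 5·4+4·3+6·2 = 44 | 1·0+2·7+6·5 = 44
G: 5·4+4·7+6·0 = 48 | 1·4+2·7+6·5 = 48
Z: 5·6+4·3+6·2 = 54 | 1·6+2·0+6·8 = 54
A: 5·0+4·7+6·6 = 64 | 1·8+2·4+6·8 = 64
L: 5·0+4·7+6·3 = 46 | 1·0+2·8+6·5 = 46
gcd(5,4,6,1,2,6) = 1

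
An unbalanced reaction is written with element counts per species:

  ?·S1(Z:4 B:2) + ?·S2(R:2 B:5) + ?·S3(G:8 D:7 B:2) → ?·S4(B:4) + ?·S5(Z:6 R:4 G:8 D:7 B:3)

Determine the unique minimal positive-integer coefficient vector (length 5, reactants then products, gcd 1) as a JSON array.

Z: 3·4+4·0+2·0 = 12 | 6·0+2·6 = 12
R: 3·0+4·2+2·0 = 8 | 6·0+2·4 = 8
G: 3·0+4·0+2·8 = 16 | 6·0+2·8 = 16
D: 3·0+4·0+2·7 = 14 | 6·0+2·7 = 14
B: 3·2+4·5+2·2 = 30 | 6·4+2·3 = 30
gcd(3,4,2,6,2) = 1

Coefficients: [3, 4, 2, 6, 2]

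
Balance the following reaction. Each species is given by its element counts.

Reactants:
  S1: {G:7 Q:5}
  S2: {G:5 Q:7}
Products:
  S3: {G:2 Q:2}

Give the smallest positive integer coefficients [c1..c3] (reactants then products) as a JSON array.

Coefficients: [1, 1, 6]

G: 1·7+1·5 = 12 | 6·2 = 12
Q: 1·5+1·7 = 12 | 6·2 = 12
gcd(1,1,6) = 1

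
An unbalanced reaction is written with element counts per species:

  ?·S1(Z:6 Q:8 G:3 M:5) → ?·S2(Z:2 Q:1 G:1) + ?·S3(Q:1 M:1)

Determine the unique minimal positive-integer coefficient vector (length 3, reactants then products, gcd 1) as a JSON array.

Z: 1·6 = 6 | 3·2+5·0 = 6
Q: 1·8 = 8 | 3·1+5·1 = 8
G: 1·3 = 3 | 3·1+5·0 = 3
M: 1·5 = 5 | 3·0+5·1 = 5
gcd(1,3,5) = 1

Coefficients: [1, 3, 5]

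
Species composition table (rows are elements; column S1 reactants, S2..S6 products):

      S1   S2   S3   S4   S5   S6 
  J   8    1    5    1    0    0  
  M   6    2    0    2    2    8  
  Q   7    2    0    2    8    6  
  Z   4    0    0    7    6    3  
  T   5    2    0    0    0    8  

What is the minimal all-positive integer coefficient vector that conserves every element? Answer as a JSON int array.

J: 4·8 = 32 | 6·1+5·5+1·1+1·0+1·0 = 32
M: 4·6 = 24 | 6·2+5·0+1·2+1·2+1·8 = 24
Q: 4·7 = 28 | 6·2+5·0+1·2+1·8+1·6 = 28
Z: 4·4 = 16 | 6·0+5·0+1·7+1·6+1·3 = 16
T: 4·5 = 20 | 6·2+5·0+1·0+1·0+1·8 = 20
gcd(4,6,5,1,1,1) = 1

Coefficients: [4, 6, 5, 1, 1, 1]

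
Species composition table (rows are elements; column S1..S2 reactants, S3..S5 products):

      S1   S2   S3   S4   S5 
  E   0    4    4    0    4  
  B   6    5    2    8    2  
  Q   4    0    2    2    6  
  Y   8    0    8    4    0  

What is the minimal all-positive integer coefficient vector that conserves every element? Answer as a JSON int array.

Coefficients: [6, 4, 3, 6, 1]

E: 6·0+4·4 = 16 | 3·4+6·0+1·4 = 16
B: 6·6+4·5 = 56 | 3·2+6·8+1·2 = 56
Q: 6·4+4·0 = 24 | 3·2+6·2+1·6 = 24
Y: 6·8+4·0 = 48 | 3·8+6·4+1·0 = 48
gcd(6,4,3,6,1) = 1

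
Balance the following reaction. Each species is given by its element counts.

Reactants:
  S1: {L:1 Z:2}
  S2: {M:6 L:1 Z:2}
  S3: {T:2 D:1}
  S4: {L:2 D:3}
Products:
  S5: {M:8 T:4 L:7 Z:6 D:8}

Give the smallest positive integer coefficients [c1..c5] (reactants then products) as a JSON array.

Coefficients: [5, 4, 6, 6, 3]

M: 5·0+4·6+6·0+6·0 = 24 | 3·8 = 24
T: 5·0+4·0+6·2+6·0 = 12 | 3·4 = 12
L: 5·1+4·1+6·0+6·2 = 21 | 3·7 = 21
Z: 5·2+4·2+6·0+6·0 = 18 | 3·6 = 18
D: 5·0+4·0+6·1+6·3 = 24 | 3·8 = 24
gcd(5,4,6,6,3) = 1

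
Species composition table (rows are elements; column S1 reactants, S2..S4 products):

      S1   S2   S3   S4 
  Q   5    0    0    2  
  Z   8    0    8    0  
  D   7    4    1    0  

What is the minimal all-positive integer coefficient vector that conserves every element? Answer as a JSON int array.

Q: 2·5 = 10 | 3·0+2·0+5·2 = 10
Z: 2·8 = 16 | 3·0+2·8+5·0 = 16
D: 2·7 = 14 | 3·4+2·1+5·0 = 14
gcd(2,3,2,5) = 1

Coefficients: [2, 3, 2, 5]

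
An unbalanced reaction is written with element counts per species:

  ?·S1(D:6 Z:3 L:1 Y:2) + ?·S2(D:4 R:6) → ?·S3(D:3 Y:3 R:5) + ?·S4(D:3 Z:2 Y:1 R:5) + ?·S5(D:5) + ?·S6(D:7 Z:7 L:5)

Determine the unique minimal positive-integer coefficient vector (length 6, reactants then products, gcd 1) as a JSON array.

Coefficients: [5, 5, 2, 4, 5, 1]

D: 5·6+5·4 = 50 | 2·3+4·3+5·5+1·7 = 50
Z: 5·3+5·0 = 15 | 2·0+4·2+5·0+1·7 = 15
L: 5·1+5·0 = 5 | 2·0+4·0+5·0+1·5 = 5
Y: 5·2+5·0 = 10 | 2·3+4·1+5·0+1·0 = 10
R: 5·0+5·6 = 30 | 2·5+4·5+5·0+1·0 = 30
gcd(5,5,2,4,5,1) = 1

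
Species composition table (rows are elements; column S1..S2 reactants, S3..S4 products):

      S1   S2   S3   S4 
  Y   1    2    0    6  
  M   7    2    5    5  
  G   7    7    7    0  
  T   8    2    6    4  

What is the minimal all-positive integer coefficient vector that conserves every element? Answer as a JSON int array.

Coefficients: [4, 1, 5, 1]

Y: 4·1+1·2 = 6 | 5·0+1·6 = 6
M: 4·7+1·2 = 30 | 5·5+1·5 = 30
G: 4·7+1·7 = 35 | 5·7+1·0 = 35
T: 4·8+1·2 = 34 | 5·6+1·4 = 34
gcd(4,1,5,1) = 1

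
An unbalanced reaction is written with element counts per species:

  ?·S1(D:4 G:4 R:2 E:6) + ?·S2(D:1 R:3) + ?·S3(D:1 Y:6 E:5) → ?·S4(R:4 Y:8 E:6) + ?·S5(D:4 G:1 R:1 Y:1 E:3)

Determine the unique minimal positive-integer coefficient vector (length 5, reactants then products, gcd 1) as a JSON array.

D: 1·4+6·1+6·1 = 16 | 4·0+4·4 = 16
G: 1·4+6·0+6·0 = 4 | 4·0+4·1 = 4
R: 1·2+6·3+6·0 = 20 | 4·4+4·1 = 20
Y: 1·0+6·0+6·6 = 36 | 4·8+4·1 = 36
E: 1·6+6·0+6·5 = 36 | 4·6+4·3 = 36
gcd(1,6,6,4,4) = 1

Coefficients: [1, 6, 6, 4, 4]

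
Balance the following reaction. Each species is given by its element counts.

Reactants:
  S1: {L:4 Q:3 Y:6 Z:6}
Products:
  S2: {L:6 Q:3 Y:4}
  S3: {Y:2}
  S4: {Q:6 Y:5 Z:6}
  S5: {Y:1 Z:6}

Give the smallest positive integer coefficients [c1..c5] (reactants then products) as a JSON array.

L: 6·4 = 24 | 4·6+5·0+1·0+5·0 = 24
Q: 6·3 = 18 | 4·3+5·0+1·6+5·0 = 18
Y: 6·6 = 36 | 4·4+5·2+1·5+5·1 = 36
Z: 6·6 = 36 | 4·0+5·0+1·6+5·6 = 36
gcd(6,4,5,1,5) = 1

Coefficients: [6, 4, 5, 1, 5]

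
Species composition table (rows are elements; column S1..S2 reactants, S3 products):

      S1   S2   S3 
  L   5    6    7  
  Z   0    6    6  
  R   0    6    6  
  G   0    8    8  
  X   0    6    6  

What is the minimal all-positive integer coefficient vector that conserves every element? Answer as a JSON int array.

L: 1·5+5·6 = 35 | 5·7 = 35
Z: 1·0+5·6 = 30 | 5·6 = 30
R: 1·0+5·6 = 30 | 5·6 = 30
G: 1·0+5·8 = 40 | 5·8 = 40
X: 1·0+5·6 = 30 | 5·6 = 30
gcd(1,5,5) = 1

Coefficients: [1, 5, 5]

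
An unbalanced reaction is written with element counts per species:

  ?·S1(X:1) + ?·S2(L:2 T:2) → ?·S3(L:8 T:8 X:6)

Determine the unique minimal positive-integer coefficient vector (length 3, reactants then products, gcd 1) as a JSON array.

L: 6·0+4·2 = 8 | 1·8 = 8
T: 6·0+4·2 = 8 | 1·8 = 8
X: 6·1+4·0 = 6 | 1·6 = 6
gcd(6,4,1) = 1

Coefficients: [6, 4, 1]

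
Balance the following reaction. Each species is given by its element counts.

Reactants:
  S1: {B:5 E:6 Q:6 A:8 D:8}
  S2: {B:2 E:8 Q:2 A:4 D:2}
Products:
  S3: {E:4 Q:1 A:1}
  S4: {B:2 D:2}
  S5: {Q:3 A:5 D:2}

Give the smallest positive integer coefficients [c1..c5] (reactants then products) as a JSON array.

B: 2·5+1·2 = 12 | 5·0+6·2+3·0 = 12
E: 2·6+1·8 = 20 | 5·4+6·0+3·0 = 20
Q: 2·6+1·2 = 14 | 5·1+6·0+3·3 = 14
A: 2·8+1·4 = 20 | 5·1+6·0+3·5 = 20
D: 2·8+1·2 = 18 | 5·0+6·2+3·2 = 18
gcd(2,1,5,6,3) = 1

Coefficients: [2, 1, 5, 6, 3]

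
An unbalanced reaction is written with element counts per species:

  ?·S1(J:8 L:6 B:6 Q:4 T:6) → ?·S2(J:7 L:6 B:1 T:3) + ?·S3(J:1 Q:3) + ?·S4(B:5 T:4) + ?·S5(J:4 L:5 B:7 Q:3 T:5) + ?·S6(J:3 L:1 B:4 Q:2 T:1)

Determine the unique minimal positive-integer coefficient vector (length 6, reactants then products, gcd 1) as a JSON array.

Coefficients: [5, 4, 5, 3, 1, 1]

J: 5·8 = 40 | 4·7+5·1+3·0+1·4+1·3 = 40
L: 5·6 = 30 | 4·6+5·0+3·0+1·5+1·1 = 30
B: 5·6 = 30 | 4·1+5·0+3·5+1·7+1·4 = 30
Q: 5·4 = 20 | 4·0+5·3+3·0+1·3+1·2 = 20
T: 5·6 = 30 | 4·3+5·0+3·4+1·5+1·1 = 30
gcd(5,4,5,3,1,1) = 1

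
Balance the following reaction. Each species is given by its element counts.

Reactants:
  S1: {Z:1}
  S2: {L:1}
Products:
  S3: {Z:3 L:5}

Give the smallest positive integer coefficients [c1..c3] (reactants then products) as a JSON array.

Z: 3·1+5·0 = 3 | 1·3 = 3
L: 3·0+5·1 = 5 | 1·5 = 5
gcd(3,5,1) = 1

Coefficients: [3, 5, 1]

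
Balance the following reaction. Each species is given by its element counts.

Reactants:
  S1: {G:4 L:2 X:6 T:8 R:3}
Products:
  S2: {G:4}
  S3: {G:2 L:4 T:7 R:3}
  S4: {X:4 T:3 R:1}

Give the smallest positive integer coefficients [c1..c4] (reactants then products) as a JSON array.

Coefficients: [4, 3, 2, 6]

G: 4·4 = 16 | 3·4+2·2+6·0 = 16
L: 4·2 = 8 | 3·0+2·4+6·0 = 8
X: 4·6 = 24 | 3·0+2·0+6·4 = 24
T: 4·8 = 32 | 3·0+2·7+6·3 = 32
R: 4·3 = 12 | 3·0+2·3+6·1 = 12
gcd(4,3,2,6) = 1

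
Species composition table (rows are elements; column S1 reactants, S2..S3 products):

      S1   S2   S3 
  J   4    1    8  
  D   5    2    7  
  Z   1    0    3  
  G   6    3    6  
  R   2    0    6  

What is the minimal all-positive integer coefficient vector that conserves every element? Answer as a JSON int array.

Coefficients: [3, 4, 1]

J: 3·4 = 12 | 4·1+1·8 = 12
D: 3·5 = 15 | 4·2+1·7 = 15
Z: 3·1 = 3 | 4·0+1·3 = 3
G: 3·6 = 18 | 4·3+1·6 = 18
R: 3·2 = 6 | 4·0+1·6 = 6
gcd(3,4,1) = 1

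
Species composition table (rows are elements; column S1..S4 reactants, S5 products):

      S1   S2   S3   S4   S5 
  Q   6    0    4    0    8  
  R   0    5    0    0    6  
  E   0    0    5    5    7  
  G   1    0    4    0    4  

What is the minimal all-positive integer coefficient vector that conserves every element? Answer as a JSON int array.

Q: 4·6+6·0+4·4+3·0 = 40 | 5·8 = 40
R: 4·0+6·5+4·0+3·0 = 30 | 5·6 = 30
E: 4·0+6·0+4·5+3·5 = 35 | 5·7 = 35
G: 4·1+6·0+4·4+3·0 = 20 | 5·4 = 20
gcd(4,6,4,3,5) = 1

Coefficients: [4, 6, 4, 3, 5]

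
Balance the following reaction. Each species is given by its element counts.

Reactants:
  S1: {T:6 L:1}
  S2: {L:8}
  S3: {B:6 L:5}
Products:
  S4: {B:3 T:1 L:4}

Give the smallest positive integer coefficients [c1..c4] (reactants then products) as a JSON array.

Coefficients: [1, 1, 3, 6]

B: 1·0+1·0+3·6 = 18 | 6·3 = 18
T: 1·6+1·0+3·0 = 6 | 6·1 = 6
L: 1·1+1·8+3·5 = 24 | 6·4 = 24
gcd(1,1,3,6) = 1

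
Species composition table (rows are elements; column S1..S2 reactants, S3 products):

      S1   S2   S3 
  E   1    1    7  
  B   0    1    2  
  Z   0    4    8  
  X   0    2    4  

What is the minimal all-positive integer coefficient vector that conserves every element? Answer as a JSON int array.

E: 5·1+2·1 = 7 | 1·7 = 7
B: 5·0+2·1 = 2 | 1·2 = 2
Z: 5·0+2·4 = 8 | 1·8 = 8
X: 5·0+2·2 = 4 | 1·4 = 4
gcd(5,2,1) = 1

Coefficients: [5, 2, 1]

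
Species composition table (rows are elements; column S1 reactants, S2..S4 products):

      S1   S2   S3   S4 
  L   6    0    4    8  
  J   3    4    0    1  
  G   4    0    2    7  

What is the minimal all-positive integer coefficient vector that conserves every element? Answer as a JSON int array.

Coefficients: [6, 4, 5, 2]

L: 6·6 = 36 | 4·0+5·4+2·8 = 36
J: 6·3 = 18 | 4·4+5·0+2·1 = 18
G: 6·4 = 24 | 4·0+5·2+2·7 = 24
gcd(6,4,5,2) = 1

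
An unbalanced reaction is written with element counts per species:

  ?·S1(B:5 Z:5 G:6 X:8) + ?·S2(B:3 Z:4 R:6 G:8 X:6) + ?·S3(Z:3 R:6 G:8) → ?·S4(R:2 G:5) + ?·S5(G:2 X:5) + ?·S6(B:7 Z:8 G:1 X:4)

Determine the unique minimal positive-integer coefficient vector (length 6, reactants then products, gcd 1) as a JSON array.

Coefficients: [5, 1, 1, 6, 6, 4]

B: 5·5+1·3+1·0 = 28 | 6·0+6·0+4·7 = 28
Z: 5·5+1·4+1·3 = 32 | 6·0+6·0+4·8 = 32
R: 5·0+1·6+1·6 = 12 | 6·2+6·0+4·0 = 12
G: 5·6+1·8+1·8 = 46 | 6·5+6·2+4·1 = 46
X: 5·8+1·6+1·0 = 46 | 6·0+6·5+4·4 = 46
gcd(5,1,1,6,6,4) = 1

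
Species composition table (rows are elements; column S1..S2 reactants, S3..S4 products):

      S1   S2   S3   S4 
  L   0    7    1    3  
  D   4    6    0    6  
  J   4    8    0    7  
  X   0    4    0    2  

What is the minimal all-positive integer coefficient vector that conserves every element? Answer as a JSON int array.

L: 3·0+2·7 = 14 | 2·1+4·3 = 14
D: 3·4+2·6 = 24 | 2·0+4·6 = 24
J: 3·4+2·8 = 28 | 2·0+4·7 = 28
X: 3·0+2·4 = 8 | 2·0+4·2 = 8
gcd(3,2,2,4) = 1

Coefficients: [3, 2, 2, 4]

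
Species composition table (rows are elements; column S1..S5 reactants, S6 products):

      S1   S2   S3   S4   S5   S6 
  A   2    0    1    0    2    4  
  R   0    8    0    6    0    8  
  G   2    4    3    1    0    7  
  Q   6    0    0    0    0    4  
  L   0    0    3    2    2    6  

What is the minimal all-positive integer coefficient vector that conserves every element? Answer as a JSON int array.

A: 4·2+3·0+6·1+4·0+5·2 = 24 | 6·4 = 24
R: 4·0+3·8+6·0+4·6+5·0 = 48 | 6·8 = 48
G: 4·2+3·4+6·3+4·1+5·0 = 42 | 6·7 = 42
Q: 4·6+3·0+6·0+4·0+5·0 = 24 | 6·4 = 24
L: 4·0+3·0+6·3+4·2+5·2 = 36 | 6·6 = 36
gcd(4,3,6,4,5,6) = 1

Coefficients: [4, 3, 6, 4, 5, 6]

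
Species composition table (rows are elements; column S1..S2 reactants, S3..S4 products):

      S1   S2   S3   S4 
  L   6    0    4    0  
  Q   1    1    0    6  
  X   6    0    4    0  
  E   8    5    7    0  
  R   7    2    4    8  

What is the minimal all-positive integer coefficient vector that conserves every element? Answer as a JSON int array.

L: 4·6+2·0 = 24 | 6·4+1·0 = 24
Q: 4·1+2·1 = 6 | 6·0+1·6 = 6
X: 4·6+2·0 = 24 | 6·4+1·0 = 24
E: 4·8+2·5 = 42 | 6·7+1·0 = 42
R: 4·7+2·2 = 32 | 6·4+1·8 = 32
gcd(4,2,6,1) = 1

Coefficients: [4, 2, 6, 1]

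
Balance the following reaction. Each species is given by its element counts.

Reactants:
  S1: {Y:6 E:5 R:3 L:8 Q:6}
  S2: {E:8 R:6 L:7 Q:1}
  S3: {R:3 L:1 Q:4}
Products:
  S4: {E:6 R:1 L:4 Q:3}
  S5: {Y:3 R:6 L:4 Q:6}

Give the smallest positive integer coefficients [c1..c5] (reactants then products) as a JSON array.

Y: 2·6+1·0+5·0 = 12 | 3·0+4·3 = 12
E: 2·5+1·8+5·0 = 18 | 3·6+4·0 = 18
R: 2·3+1·6+5·3 = 27 | 3·1+4·6 = 27
L: 2·8+1·7+5·1 = 28 | 3·4+4·4 = 28
Q: 2·6+1·1+5·4 = 33 | 3·3+4·6 = 33
gcd(2,1,5,3,4) = 1

Coefficients: [2, 1, 5, 3, 4]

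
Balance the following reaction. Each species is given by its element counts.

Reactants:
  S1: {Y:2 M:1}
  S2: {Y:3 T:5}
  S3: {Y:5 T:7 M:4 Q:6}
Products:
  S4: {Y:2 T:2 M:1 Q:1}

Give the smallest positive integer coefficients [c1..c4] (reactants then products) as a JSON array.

Y: 2·2+1·3+1·5 = 12 | 6·2 = 12
T: 2·0+1·5+1·7 = 12 | 6·2 = 12
M: 2·1+1·0+1·4 = 6 | 6·1 = 6
Q: 2·0+1·0+1·6 = 6 | 6·1 = 6
gcd(2,1,1,6) = 1

Coefficients: [2, 1, 1, 6]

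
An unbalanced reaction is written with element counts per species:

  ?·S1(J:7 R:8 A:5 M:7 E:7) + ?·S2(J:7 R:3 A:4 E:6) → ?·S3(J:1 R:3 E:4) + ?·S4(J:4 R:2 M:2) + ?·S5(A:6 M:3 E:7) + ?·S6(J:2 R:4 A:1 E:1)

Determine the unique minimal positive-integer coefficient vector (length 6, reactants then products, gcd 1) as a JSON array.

Coefficients: [2, 1, 1, 4, 2, 2]

J: 2·7+1·7 = 21 | 1·1+4·4+2·0+2·2 = 21
R: 2·8+1·3 = 19 | 1·3+4·2+2·0+2·4 = 19
A: 2·5+1·4 = 14 | 1·0+4·0+2·6+2·1 = 14
M: 2·7+1·0 = 14 | 1·0+4·2+2·3+2·0 = 14
E: 2·7+1·6 = 20 | 1·4+4·0+2·7+2·1 = 20
gcd(2,1,1,4,2,2) = 1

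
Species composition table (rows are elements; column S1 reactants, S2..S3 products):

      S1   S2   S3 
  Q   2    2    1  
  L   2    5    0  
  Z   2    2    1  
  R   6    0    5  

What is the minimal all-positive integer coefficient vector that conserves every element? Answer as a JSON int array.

Q: 5·2 = 10 | 2·2+6·1 = 10
L: 5·2 = 10 | 2·5+6·0 = 10
Z: 5·2 = 10 | 2·2+6·1 = 10
R: 5·6 = 30 | 2·0+6·5 = 30
gcd(5,2,6) = 1

Coefficients: [5, 2, 6]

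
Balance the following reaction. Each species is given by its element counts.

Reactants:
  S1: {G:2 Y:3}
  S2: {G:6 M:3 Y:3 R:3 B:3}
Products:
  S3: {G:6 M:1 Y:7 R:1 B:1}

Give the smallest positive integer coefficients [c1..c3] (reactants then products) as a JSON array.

G: 6·2+1·6 = 18 | 3·6 = 18
M: 6·0+1·3 = 3 | 3·1 = 3
Y: 6·3+1·3 = 21 | 3·7 = 21
R: 6·0+1·3 = 3 | 3·1 = 3
B: 6·0+1·3 = 3 | 3·1 = 3
gcd(6,1,3) = 1

Coefficients: [6, 1, 3]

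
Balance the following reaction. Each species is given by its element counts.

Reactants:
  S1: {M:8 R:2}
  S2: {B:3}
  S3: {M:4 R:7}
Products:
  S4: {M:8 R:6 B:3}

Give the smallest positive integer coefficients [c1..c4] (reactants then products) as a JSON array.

M: 2·8+3·0+2·4 = 24 | 3·8 = 24
R: 2·2+3·0+2·7 = 18 | 3·6 = 18
B: 2·0+3·3+2·0 = 9 | 3·3 = 9
gcd(2,3,2,3) = 1

Coefficients: [2, 3, 2, 3]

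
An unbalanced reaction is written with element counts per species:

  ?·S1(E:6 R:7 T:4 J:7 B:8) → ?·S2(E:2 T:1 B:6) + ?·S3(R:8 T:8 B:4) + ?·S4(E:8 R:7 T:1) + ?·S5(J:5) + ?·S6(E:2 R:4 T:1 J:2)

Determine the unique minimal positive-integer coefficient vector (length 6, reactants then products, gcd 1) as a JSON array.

Coefficients: [5, 6, 1, 1, 5, 5]

E: 5·6 = 30 | 6·2+1·0+1·8+5·0+5·2 = 30
R: 5·7 = 35 | 6·0+1·8+1·7+5·0+5·4 = 35
T: 5·4 = 20 | 6·1+1·8+1·1+5·0+5·1 = 20
J: 5·7 = 35 | 6·0+1·0+1·0+5·5+5·2 = 35
B: 5·8 = 40 | 6·6+1·4+1·0+5·0+5·0 = 40
gcd(5,6,1,1,5,5) = 1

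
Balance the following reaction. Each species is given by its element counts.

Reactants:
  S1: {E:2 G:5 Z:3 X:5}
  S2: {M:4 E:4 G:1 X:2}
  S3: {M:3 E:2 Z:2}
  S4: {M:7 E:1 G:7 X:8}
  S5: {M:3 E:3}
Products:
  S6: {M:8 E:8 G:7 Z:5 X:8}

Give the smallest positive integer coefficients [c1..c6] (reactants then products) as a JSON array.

M: 6·0+5·4+6·3+1·7+1·3 = 48 | 6·8 = 48
E: 6·2+5·4+6·2+1·1+1·3 = 48 | 6·8 = 48
G: 6·5+5·1+6·0+1·7+1·0 = 42 | 6·7 = 42
Z: 6·3+5·0+6·2+1·0+1·0 = 30 | 6·5 = 30
X: 6·5+5·2+6·0+1·8+1·0 = 48 | 6·8 = 48
gcd(6,5,6,1,1,6) = 1

Coefficients: [6, 5, 6, 1, 1, 6]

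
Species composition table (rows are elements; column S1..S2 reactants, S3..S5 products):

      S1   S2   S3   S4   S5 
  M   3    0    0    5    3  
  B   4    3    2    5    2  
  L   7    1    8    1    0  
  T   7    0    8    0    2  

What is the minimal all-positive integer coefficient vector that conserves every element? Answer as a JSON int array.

M: 6·3+1·0 = 18 | 5·0+3·5+1·3 = 18
B: 6·4+1·3 = 27 | 5·2+3·5+1·2 = 27
L: 6·7+1·1 = 43 | 5·8+3·1+1·0 = 43
T: 6·7+1·0 = 42 | 5·8+3·0+1·2 = 42
gcd(6,1,5,3,1) = 1

Coefficients: [6, 1, 5, 3, 1]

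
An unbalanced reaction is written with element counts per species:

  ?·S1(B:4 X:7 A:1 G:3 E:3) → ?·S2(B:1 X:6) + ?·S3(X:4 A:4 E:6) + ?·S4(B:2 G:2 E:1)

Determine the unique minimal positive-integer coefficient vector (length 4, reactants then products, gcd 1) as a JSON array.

B: 4·4 = 16 | 4·1+1·0+6·2 = 16
X: 4·7 = 28 | 4·6+1·4+6·0 = 28
A: 4·1 = 4 | 4·0+1·4+6·0 = 4
G: 4·3 = 12 | 4·0+1·0+6·2 = 12
E: 4·3 = 12 | 4·0+1·6+6·1 = 12
gcd(4,4,1,6) = 1

Coefficients: [4, 4, 1, 6]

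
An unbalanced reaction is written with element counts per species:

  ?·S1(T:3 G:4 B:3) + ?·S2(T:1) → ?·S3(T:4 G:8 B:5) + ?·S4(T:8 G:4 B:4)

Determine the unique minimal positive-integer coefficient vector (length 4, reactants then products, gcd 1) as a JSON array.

Coefficients: [3, 3, 1, 1]

T: 3·3+3·1 = 12 | 1·4+1·8 = 12
G: 3·4+3·0 = 12 | 1·8+1·4 = 12
B: 3·3+3·0 = 9 | 1·5+1·4 = 9
gcd(3,3,1,1) = 1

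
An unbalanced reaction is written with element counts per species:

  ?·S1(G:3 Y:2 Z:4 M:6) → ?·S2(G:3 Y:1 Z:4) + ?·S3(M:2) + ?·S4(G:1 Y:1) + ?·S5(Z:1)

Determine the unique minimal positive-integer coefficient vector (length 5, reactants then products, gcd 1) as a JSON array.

G: 2·3 = 6 | 1·3+6·0+3·1+4·0 = 6
Y: 2·2 = 4 | 1·1+6·0+3·1+4·0 = 4
Z: 2·4 = 8 | 1·4+6·0+3·0+4·1 = 8
M: 2·6 = 12 | 1·0+6·2+3·0+4·0 = 12
gcd(2,1,6,3,4) = 1

Coefficients: [2, 1, 6, 3, 4]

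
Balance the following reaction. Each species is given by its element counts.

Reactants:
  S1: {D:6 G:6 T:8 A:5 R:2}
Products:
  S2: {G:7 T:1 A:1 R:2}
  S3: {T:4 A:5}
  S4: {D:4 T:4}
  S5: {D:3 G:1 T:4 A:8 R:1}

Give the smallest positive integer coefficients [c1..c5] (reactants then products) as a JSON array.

Coefficients: [5, 4, 1, 6, 2]

D: 5·6 = 30 | 4·0+1·0+6·4+2·3 = 30
G: 5·6 = 30 | 4·7+1·0+6·0+2·1 = 30
T: 5·8 = 40 | 4·1+1·4+6·4+2·4 = 40
A: 5·5 = 25 | 4·1+1·5+6·0+2·8 = 25
R: 5·2 = 10 | 4·2+1·0+6·0+2·1 = 10
gcd(5,4,1,6,2) = 1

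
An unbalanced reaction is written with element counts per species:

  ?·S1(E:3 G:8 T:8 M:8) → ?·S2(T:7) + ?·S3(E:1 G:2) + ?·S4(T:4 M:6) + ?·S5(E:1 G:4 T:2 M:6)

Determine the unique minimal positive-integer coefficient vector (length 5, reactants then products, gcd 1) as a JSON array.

Coefficients: [3, 2, 6, 1, 3]

E: 3·3 = 9 | 2·0+6·1+1·0+3·1 = 9
G: 3·8 = 24 | 2·0+6·2+1·0+3·4 = 24
T: 3·8 = 24 | 2·7+6·0+1·4+3·2 = 24
M: 3·8 = 24 | 2·0+6·0+1·6+3·6 = 24
gcd(3,2,6,1,3) = 1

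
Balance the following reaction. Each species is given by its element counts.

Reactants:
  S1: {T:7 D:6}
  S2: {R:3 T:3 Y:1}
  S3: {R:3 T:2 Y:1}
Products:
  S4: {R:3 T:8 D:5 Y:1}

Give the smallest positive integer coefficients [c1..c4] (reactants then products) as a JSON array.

R: 5·0+1·3+5·3 = 18 | 6·3 = 18
T: 5·7+1·3+5·2 = 48 | 6·8 = 48
D: 5·6+1·0+5·0 = 30 | 6·5 = 30
Y: 5·0+1·1+5·1 = 6 | 6·1 = 6
gcd(5,1,5,6) = 1

Coefficients: [5, 1, 5, 6]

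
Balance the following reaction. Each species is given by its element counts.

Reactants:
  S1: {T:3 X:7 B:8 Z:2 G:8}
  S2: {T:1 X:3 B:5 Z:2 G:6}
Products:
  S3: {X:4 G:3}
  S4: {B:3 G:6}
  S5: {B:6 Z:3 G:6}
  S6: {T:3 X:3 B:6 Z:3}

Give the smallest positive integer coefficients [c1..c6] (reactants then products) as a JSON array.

Coefficients: [3, 6, 6, 6, 1, 5]

T: 3·3+6·1 = 15 | 6·0+6·0+1·0+5·3 = 15
X: 3·7+6·3 = 39 | 6·4+6·0+1·0+5·3 = 39
B: 3·8+6·5 = 54 | 6·0+6·3+1·6+5·6 = 54
Z: 3·2+6·2 = 18 | 6·0+6·0+1·3+5·3 = 18
G: 3·8+6·6 = 60 | 6·3+6·6+1·6+5·0 = 60
gcd(3,6,6,6,1,5) = 1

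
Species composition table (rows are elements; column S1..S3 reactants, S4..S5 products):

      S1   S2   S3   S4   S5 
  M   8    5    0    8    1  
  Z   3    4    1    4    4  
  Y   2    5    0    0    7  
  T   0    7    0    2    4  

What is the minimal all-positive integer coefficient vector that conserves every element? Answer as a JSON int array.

Coefficients: [2, 2, 6, 3, 2]

M: 2·8+2·5+6·0 = 26 | 3·8+2·1 = 26
Z: 2·3+2·4+6·1 = 20 | 3·4+2·4 = 20
Y: 2·2+2·5+6·0 = 14 | 3·0+2·7 = 14
T: 2·0+2·7+6·0 = 14 | 3·2+2·4 = 14
gcd(2,2,6,3,2) = 1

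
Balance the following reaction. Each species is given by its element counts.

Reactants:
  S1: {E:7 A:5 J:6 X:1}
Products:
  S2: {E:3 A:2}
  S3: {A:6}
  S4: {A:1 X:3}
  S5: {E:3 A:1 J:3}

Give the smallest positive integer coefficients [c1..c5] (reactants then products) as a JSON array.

E: 3·7 = 21 | 1·3+1·0+1·0+6·3 = 21
A: 3·5 = 15 | 1·2+1·6+1·1+6·1 = 15
J: 3·6 = 18 | 1·0+1·0+1·0+6·3 = 18
X: 3·1 = 3 | 1·0+1·0+1·3+6·0 = 3
gcd(3,1,1,1,6) = 1

Coefficients: [3, 1, 1, 1, 6]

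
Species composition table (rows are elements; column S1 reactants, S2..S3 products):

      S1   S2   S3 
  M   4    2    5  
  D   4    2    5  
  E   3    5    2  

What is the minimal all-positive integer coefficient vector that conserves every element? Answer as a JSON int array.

M: 3·4 = 12 | 1·2+2·5 = 12
D: 3·4 = 12 | 1·2+2·5 = 12
E: 3·3 = 9 | 1·5+2·2 = 9
gcd(3,1,2) = 1

Coefficients: [3, 1, 2]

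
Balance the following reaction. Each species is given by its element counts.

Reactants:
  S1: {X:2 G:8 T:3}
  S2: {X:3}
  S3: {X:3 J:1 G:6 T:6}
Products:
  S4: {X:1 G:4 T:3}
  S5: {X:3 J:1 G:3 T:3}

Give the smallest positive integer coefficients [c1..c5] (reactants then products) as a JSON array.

Coefficients: [1, 1, 4, 5, 4]

X: 1·2+1·3+4·3 = 17 | 5·1+4·3 = 17
J: 1·0+1·0+4·1 = 4 | 5·0+4·1 = 4
G: 1·8+1·0+4·6 = 32 | 5·4+4·3 = 32
T: 1·3+1·0+4·6 = 27 | 5·3+4·3 = 27
gcd(1,1,4,5,4) = 1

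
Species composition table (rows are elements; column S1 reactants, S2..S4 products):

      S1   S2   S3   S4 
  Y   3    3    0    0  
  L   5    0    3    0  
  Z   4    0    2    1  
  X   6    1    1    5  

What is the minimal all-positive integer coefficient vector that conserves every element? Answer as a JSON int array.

Y: 3·3 = 9 | 3·3+5·0+2·0 = 9
L: 3·5 = 15 | 3·0+5·3+2·0 = 15
Z: 3·4 = 12 | 3·0+5·2+2·1 = 12
X: 3·6 = 18 | 3·1+5·1+2·5 = 18
gcd(3,3,5,2) = 1

Coefficients: [3, 3, 5, 2]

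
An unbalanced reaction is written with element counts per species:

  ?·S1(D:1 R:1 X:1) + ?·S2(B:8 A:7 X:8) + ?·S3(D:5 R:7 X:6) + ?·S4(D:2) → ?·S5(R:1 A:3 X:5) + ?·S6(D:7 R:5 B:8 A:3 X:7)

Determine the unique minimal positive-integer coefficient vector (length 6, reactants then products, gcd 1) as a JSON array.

D: 5·1+3·0+2·5+3·2 = 21 | 4·0+3·7 = 21
R: 5·1+3·0+2·7+3·0 = 19 | 4·1+3·5 = 19
B: 5·0+3·8+2·0+3·0 = 24 | 4·0+3·8 = 24
A: 5·0+3·7+2·0+3·0 = 21 | 4·3+3·3 = 21
X: 5·1+3·8+2·6+3·0 = 41 | 4·5+3·7 = 41
gcd(5,3,2,3,4,3) = 1

Coefficients: [5, 3, 2, 3, 4, 3]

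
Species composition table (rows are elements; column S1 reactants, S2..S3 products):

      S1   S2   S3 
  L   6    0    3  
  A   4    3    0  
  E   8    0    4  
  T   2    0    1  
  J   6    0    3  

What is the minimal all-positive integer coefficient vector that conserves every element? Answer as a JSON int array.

L: 3·6 = 18 | 4·0+6·3 = 18
A: 3·4 = 12 | 4·3+6·0 = 12
E: 3·8 = 24 | 4·0+6·4 = 24
T: 3·2 = 6 | 4·0+6·1 = 6
J: 3·6 = 18 | 4·0+6·3 = 18
gcd(3,4,6) = 1

Coefficients: [3, 4, 6]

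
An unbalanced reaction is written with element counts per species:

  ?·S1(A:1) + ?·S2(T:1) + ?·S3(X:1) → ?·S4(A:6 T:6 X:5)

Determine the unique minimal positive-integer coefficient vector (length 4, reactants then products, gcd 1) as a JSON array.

Coefficients: [6, 6, 5, 1]

A: 6·1+6·0+5·0 = 6 | 1·6 = 6
T: 6·0+6·1+5·0 = 6 | 1·6 = 6
X: 6·0+6·0+5·1 = 5 | 1·5 = 5
gcd(6,6,5,1) = 1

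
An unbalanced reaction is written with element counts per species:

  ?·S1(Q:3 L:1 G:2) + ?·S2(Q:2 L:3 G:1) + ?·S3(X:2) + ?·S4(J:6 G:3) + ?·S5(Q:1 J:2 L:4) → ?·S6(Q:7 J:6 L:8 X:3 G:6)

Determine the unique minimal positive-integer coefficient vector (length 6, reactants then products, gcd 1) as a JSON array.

Coefficients: [5, 5, 6, 3, 3, 4]

Q: 5·3+5·2+6·0+3·0+3·1 = 28 | 4·7 = 28
J: 5·0+5·0+6·0+3·6+3·2 = 24 | 4·6 = 24
L: 5·1+5·3+6·0+3·0+3·4 = 32 | 4·8 = 32
X: 5·0+5·0+6·2+3·0+3·0 = 12 | 4·3 = 12
G: 5·2+5·1+6·0+3·3+3·0 = 24 | 4·6 = 24
gcd(5,5,6,3,3,4) = 1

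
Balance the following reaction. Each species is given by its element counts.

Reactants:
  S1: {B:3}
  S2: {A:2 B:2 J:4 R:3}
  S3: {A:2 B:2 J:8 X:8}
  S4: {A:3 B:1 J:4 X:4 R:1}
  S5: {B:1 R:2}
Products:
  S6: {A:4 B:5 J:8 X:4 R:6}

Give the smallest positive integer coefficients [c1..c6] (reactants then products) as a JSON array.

A: 1·0+4·2+1·2+2·3+5·0 = 16 | 4·4 = 16
B: 1·3+4·2+1·2+2·1+5·1 = 20 | 4·5 = 20
J: 1·0+4·4+1·8+2·4+5·0 = 32 | 4·8 = 32
X: 1·0+4·0+1·8+2·4+5·0 = 16 | 4·4 = 16
R: 1·0+4·3+1·0+2·1+5·2 = 24 | 4·6 = 24
gcd(1,4,1,2,5,4) = 1

Coefficients: [1, 4, 1, 2, 5, 4]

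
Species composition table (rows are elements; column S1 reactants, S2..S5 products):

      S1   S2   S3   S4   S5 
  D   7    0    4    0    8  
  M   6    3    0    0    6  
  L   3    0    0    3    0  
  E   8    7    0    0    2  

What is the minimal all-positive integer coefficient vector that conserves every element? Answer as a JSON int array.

D: 4·7 = 28 | 4·0+3·4+4·0+2·8 = 28
M: 4·6 = 24 | 4·3+3·0+4·0+2·6 = 24
L: 4·3 = 12 | 4·0+3·0+4·3+2·0 = 12
E: 4·8 = 32 | 4·7+3·0+4·0+2·2 = 32
gcd(4,4,3,4,2) = 1

Coefficients: [4, 4, 3, 4, 2]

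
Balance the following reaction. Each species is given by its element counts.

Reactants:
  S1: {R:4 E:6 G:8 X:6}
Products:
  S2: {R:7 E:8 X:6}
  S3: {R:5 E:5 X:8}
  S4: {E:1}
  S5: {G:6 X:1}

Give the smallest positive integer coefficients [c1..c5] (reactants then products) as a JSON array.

Coefficients: [3, 1, 1, 5, 4]

R: 3·4 = 12 | 1·7+1·5+5·0+4·0 = 12
E: 3·6 = 18 | 1·8+1·5+5·1+4·0 = 18
G: 3·8 = 24 | 1·0+1·0+5·0+4·6 = 24
X: 3·6 = 18 | 1·6+1·8+5·0+4·1 = 18
gcd(3,1,1,5,4) = 1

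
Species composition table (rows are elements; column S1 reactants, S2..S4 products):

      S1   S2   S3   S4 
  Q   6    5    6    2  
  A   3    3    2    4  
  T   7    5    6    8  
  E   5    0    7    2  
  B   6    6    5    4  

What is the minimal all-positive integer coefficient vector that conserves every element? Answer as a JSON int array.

Q: 6·6 = 36 | 2·5+4·6+1·2 = 36
A: 6·3 = 18 | 2·3+4·2+1·4 = 18
T: 6·7 = 42 | 2·5+4·6+1·8 = 42
E: 6·5 = 30 | 2·0+4·7+1·2 = 30
B: 6·6 = 36 | 2·6+4·5+1·4 = 36
gcd(6,2,4,1) = 1

Coefficients: [6, 2, 4, 1]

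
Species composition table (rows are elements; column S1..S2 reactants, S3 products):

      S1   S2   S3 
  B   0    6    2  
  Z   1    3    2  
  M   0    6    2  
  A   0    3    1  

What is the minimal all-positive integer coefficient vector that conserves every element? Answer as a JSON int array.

B: 3·0+1·6 = 6 | 3·2 = 6
Z: 3·1+1·3 = 6 | 3·2 = 6
M: 3·0+1·6 = 6 | 3·2 = 6
A: 3·0+1·3 = 3 | 3·1 = 3
gcd(3,1,3) = 1

Coefficients: [3, 1, 3]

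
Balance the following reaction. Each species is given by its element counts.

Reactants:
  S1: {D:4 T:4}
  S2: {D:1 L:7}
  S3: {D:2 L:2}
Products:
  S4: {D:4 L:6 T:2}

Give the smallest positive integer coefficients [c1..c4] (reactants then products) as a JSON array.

D: 3·4+4·1+4·2 = 24 | 6·4 = 24
L: 3·0+4·7+4·2 = 36 | 6·6 = 36
T: 3·4+4·0+4·0 = 12 | 6·2 = 12
gcd(3,4,4,6) = 1

Coefficients: [3, 4, 4, 6]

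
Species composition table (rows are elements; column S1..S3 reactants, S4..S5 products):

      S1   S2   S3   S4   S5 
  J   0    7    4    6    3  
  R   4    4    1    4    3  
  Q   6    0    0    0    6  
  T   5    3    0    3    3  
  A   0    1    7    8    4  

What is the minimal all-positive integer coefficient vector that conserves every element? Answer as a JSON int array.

Coefficients: [3, 1, 5, 3, 3]

J: 3·0+1·7+5·4 = 27 | 3·6+3·3 = 27
R: 3·4+1·4+5·1 = 21 | 3·4+3·3 = 21
Q: 3·6+1·0+5·0 = 18 | 3·0+3·6 = 18
T: 3·5+1·3+5·0 = 18 | 3·3+3·3 = 18
A: 3·0+1·1+5·7 = 36 | 3·8+3·4 = 36
gcd(3,1,5,3,3) = 1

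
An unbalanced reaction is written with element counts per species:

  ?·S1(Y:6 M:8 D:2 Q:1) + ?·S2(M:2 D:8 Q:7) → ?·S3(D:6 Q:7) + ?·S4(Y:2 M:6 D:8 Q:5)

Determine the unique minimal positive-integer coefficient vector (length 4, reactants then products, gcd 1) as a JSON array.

Coefficients: [1, 5, 3, 3]

Y: 1·6+5·0 = 6 | 3·0+3·2 = 6
M: 1·8+5·2 = 18 | 3·0+3·6 = 18
D: 1·2+5·8 = 42 | 3·6+3·8 = 42
Q: 1·1+5·7 = 36 | 3·7+3·5 = 36
gcd(1,5,3,3) = 1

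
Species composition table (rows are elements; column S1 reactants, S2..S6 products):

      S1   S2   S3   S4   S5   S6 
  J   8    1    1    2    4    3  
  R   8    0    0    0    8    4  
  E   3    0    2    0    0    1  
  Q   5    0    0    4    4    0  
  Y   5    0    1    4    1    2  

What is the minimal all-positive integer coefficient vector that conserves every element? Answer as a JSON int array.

J: 4·8 = 32 | 5·1+5·1+2·2+3·4+2·3 = 32
R: 4·8 = 32 | 5·0+5·0+2·0+3·8+2·4 = 32
E: 4·3 = 12 | 5·0+5·2+2·0+3·0+2·1 = 12
Q: 4·5 = 20 | 5·0+5·0+2·4+3·4+2·0 = 20
Y: 4·5 = 20 | 5·0+5·1+2·4+3·1+2·2 = 20
gcd(4,5,5,2,3,2) = 1

Coefficients: [4, 5, 5, 2, 3, 2]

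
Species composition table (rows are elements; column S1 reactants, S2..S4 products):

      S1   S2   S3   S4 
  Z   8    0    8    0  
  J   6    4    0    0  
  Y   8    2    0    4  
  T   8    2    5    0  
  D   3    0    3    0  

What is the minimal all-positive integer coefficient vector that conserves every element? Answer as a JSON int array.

Z: 4·8 = 32 | 6·0+4·8+5·0 = 32
J: 4·6 = 24 | 6·4+4·0+5·0 = 24
Y: 4·8 = 32 | 6·2+4·0+5·4 = 32
T: 4·8 = 32 | 6·2+4·5+5·0 = 32
D: 4·3 = 12 | 6·0+4·3+5·0 = 12
gcd(4,6,4,5) = 1

Coefficients: [4, 6, 4, 5]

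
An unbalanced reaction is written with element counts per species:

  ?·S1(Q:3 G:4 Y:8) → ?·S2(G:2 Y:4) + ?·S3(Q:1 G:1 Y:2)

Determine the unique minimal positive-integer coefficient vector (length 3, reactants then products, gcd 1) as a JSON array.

Coefficients: [2, 1, 6]

Q: 2·3 = 6 | 1·0+6·1 = 6
G: 2·4 = 8 | 1·2+6·1 = 8
Y: 2·8 = 16 | 1·4+6·2 = 16
gcd(2,1,6) = 1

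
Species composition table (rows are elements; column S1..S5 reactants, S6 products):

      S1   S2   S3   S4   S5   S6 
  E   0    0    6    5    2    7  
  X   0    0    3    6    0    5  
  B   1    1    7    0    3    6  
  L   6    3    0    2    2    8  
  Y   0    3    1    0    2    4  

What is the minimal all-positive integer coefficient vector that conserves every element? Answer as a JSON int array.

E: 3·0+4·0+2·6+4·5+5·2 = 42 | 6·7 = 42
X: 3·0+4·0+2·3+4·6+5·0 = 30 | 6·5 = 30
B: 3·1+4·1+2·7+4·0+5·3 = 36 | 6·6 = 36
L: 3·6+4·3+2·0+4·2+5·2 = 48 | 6·8 = 48
Y: 3·0+4·3+2·1+4·0+5·2 = 24 | 6·4 = 24
gcd(3,4,2,4,5,6) = 1

Coefficients: [3, 4, 2, 4, 5, 6]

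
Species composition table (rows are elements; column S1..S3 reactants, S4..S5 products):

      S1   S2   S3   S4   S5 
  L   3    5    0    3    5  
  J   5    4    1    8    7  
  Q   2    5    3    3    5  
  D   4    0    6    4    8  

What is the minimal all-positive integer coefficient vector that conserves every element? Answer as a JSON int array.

Coefficients: [6, 1, 2, 1, 4]

L: 6·3+1·5+2·0 = 23 | 1·3+4·5 = 23
J: 6·5+1·4+2·1 = 36 | 1·8+4·7 = 36
Q: 6·2+1·5+2·3 = 23 | 1·3+4·5 = 23
D: 6·4+1·0+2·6 = 36 | 1·4+4·8 = 36
gcd(6,1,2,1,4) = 1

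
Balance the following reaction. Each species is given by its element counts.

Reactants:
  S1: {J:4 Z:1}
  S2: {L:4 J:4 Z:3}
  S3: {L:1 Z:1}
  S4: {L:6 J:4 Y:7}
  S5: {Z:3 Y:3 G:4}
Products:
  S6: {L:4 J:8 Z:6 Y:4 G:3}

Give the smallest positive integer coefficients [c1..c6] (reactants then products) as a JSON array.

L: 6·0+1·4+6·1+1·6+3·0 = 16 | 4·4 = 16
J: 6·4+1·4+6·0+1·4+3·0 = 32 | 4·8 = 32
Z: 6·1+1·3+6·1+1·0+3·3 = 24 | 4·6 = 24
Y: 6·0+1·0+6·0+1·7+3·3 = 16 | 4·4 = 16
G: 6·0+1·0+6·0+1·0+3·4 = 12 | 4·3 = 12
gcd(6,1,6,1,3,4) = 1

Coefficients: [6, 1, 6, 1, 3, 4]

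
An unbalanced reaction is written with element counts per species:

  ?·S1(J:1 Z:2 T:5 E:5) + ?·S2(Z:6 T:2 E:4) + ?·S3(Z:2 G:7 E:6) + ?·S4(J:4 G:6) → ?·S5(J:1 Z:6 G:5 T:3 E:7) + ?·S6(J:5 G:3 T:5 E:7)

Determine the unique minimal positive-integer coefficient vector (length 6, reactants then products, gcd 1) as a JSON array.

Coefficients: [3, 4, 3, 2, 6, 1]

J: 3·1+4·0+3·0+2·4 = 11 | 6·1+1·5 = 11
Z: 3·2+4·6+3·2+2·0 = 36 | 6·6+1·0 = 36
G: 3·0+4·0+3·7+2·6 = 33 | 6·5+1·3 = 33
T: 3·5+4·2+3·0+2·0 = 23 | 6·3+1·5 = 23
E: 3·5+4·4+3·6+2·0 = 49 | 6·7+1·7 = 49
gcd(3,4,3,2,6,1) = 1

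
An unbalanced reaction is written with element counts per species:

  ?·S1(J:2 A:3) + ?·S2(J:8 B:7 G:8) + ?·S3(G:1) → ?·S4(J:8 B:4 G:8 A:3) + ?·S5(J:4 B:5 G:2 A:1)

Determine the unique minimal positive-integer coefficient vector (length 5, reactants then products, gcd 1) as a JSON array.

Coefficients: [6, 5, 6, 5, 3]

J: 6·2+5·8+6·0 = 52 | 5·8+3·4 = 52
B: 6·0+5·7+6·0 = 35 | 5·4+3·5 = 35
G: 6·0+5·8+6·1 = 46 | 5·8+3·2 = 46
A: 6·3+5·0+6·0 = 18 | 5·3+3·1 = 18
gcd(6,5,6,5,3) = 1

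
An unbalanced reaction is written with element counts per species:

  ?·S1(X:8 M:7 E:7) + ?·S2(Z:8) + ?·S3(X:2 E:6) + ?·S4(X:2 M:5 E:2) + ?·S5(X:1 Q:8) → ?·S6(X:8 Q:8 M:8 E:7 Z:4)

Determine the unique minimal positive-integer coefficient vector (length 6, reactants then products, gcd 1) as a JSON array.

X: 4·8+3·0+1·2+4·2+6·1 = 48 | 6·8 = 48
Q: 4·0+3·0+1·0+4·0+6·8 = 48 | 6·8 = 48
M: 4·7+3·0+1·0+4·5+6·0 = 48 | 6·8 = 48
E: 4·7+3·0+1·6+4·2+6·0 = 42 | 6·7 = 42
Z: 4·0+3·8+1·0+4·0+6·0 = 24 | 6·4 = 24
gcd(4,3,1,4,6,6) = 1

Coefficients: [4, 3, 1, 4, 6, 6]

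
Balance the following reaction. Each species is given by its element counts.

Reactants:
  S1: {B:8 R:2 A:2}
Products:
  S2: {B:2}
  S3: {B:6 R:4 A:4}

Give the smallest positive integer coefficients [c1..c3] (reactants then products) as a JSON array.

B: 2·8 = 16 | 5·2+1·6 = 16
R: 2·2 = 4 | 5·0+1·4 = 4
A: 2·2 = 4 | 5·0+1·4 = 4
gcd(2,5,1) = 1

Coefficients: [2, 5, 1]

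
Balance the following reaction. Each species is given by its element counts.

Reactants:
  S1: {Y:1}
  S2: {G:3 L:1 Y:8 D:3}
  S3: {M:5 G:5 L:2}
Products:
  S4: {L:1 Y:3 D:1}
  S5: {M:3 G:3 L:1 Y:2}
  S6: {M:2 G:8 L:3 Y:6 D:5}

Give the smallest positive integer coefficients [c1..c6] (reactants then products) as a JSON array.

M: 5·0+2·0+4·5 = 20 | 1·0+6·3+1·2 = 20
G: 5·0+2·3+4·5 = 26 | 1·0+6·3+1·8 = 26
L: 5·0+2·1+4·2 = 10 | 1·1+6·1+1·3 = 10
Y: 5·1+2·8+4·0 = 21 | 1·3+6·2+1·6 = 21
D: 5·0+2·3+4·0 = 6 | 1·1+6·0+1·5 = 6
gcd(5,2,4,1,6,1) = 1

Coefficients: [5, 2, 4, 1, 6, 1]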